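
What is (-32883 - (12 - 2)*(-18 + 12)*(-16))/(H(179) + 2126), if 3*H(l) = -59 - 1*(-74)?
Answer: -33843/2131 ≈ -15.881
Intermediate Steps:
H(l) = 5 (H(l) = (-59 - 1*(-74))/3 = (-59 + 74)/3 = (⅓)*15 = 5)
(-32883 - (12 - 2)*(-18 + 12)*(-16))/(H(179) + 2126) = (-32883 - (12 - 2)*(-18 + 12)*(-16))/(5 + 2126) = (-32883 - 10*(-6)*(-16))/2131 = (-32883 - 1*(-60)*(-16))*(1/2131) = (-32883 + 60*(-16))*(1/2131) = (-32883 - 960)*(1/2131) = -33843*1/2131 = -33843/2131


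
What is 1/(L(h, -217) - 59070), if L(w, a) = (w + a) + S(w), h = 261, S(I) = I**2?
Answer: 1/9095 ≈ 0.00010995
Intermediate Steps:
L(w, a) = a + w + w**2 (L(w, a) = (w + a) + w**2 = (a + w) + w**2 = a + w + w**2)
1/(L(h, -217) - 59070) = 1/((-217 + 261 + 261**2) - 59070) = 1/((-217 + 261 + 68121) - 59070) = 1/(68165 - 59070) = 1/9095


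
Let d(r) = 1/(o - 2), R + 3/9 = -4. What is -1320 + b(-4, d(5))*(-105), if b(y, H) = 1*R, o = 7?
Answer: -865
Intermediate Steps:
R = -13/3 (R = -1/3 - 4 = -13/3 ≈ -4.3333)
d(r) = 1/5 (d(r) = 1/(7 - 2) = 1/5)
b(y, H) = -13/3 (b(y, H) = 1*(-13/3) = -13/3)
-1320 + b(-4, d(5))*(-105) = -1320 - 13/3*(-105) = -1320 + 455 = -865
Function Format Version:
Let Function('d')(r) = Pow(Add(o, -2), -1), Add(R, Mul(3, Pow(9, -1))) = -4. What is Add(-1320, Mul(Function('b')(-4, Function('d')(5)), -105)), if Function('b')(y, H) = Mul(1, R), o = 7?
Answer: -865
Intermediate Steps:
R = Rational(-13, 3) (R = Add(Rational(-1, 3), -4) = Rational(-13, 3) ≈ -4.3333)
Function('d')(r) = Rational(1, 5) (Function('d')(r) = Pow(Add(7, -2), -1) = Pow(5, -1) = Rational(1, 5))
Function('b')(y, H) = Rational(-13, 3) (Function('b')(y, H) = Mul(1, Rational(-13, 3)) = Rational(-13, 3))
Add(-1320, Mul(Function('b')(-4, Function('d')(5)), -105)) = Add(-1320, Mul(Rational(-13, 3), -105)) = Add(-1320, 455) = -865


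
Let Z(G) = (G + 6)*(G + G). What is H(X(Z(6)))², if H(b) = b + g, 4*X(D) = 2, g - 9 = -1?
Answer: 289/4 ≈ 72.250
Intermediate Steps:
g = 8 (g = 9 - 1 = 8)
Z(G) = 2*G*(6 + G) (Z(G) = (6 + G)*(2*G) = 2*G*(6 + G))
X(D) = ½ (X(D) = (¼)*2 = ½)
H(b) = 8 + b (H(b) = b + 8 = 8 + b)
H(X(Z(6)))² = (8 + ½)² = (17/2)² = 289/4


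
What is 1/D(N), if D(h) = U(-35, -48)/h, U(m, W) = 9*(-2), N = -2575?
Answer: 2575/18 ≈ 143.06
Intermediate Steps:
U(m, W) = -18
D(h) = -18/h
1/D(N) = 1/(-18/(-2575)) = 1/(-18*(-1/2575)) = 1/(18/2575) = 2575/18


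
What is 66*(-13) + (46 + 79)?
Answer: -733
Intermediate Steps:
66*(-13) + (46 + 79) = -858 + 125 = -733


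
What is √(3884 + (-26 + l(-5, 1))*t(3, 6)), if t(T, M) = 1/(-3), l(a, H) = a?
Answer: √35049/3 ≈ 62.405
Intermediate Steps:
t(T, M) = -⅓
√(3884 + (-26 + l(-5, 1))*t(3, 6)) = √(3884 + (-26 - 5)*(-⅓)) = √(3884 - 31*(-⅓)) = √(3884 + 31/3) = √(11683/3) = √35049/3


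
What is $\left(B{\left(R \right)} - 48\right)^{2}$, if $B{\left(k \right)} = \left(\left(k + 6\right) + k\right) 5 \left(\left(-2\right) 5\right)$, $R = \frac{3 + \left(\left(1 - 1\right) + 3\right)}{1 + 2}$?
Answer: $300304$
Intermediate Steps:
$R = 2$ ($R = \frac{3 + \left(0 + 3\right)}{3} = \left(3 + 3\right) \frac{1}{3} = 6 \cdot \frac{1}{3} = 2$)
$B{\left(k \right)} = -300 - 100 k$ ($B{\left(k \right)} = \left(\left(6 + k\right) + k\right) 5 \left(-10\right) = \left(6 + 2 k\right) 5 \left(-10\right) = \left(30 + 10 k\right) \left(-10\right) = -300 - 100 k$)
$\left(B{\left(R \right)} - 48\right)^{2} = \left(\left(-300 - 200\right) - 48\right)^{2} = \left(-500 - 48\right)^{2} = \left(-548\right)^{2} = 300304$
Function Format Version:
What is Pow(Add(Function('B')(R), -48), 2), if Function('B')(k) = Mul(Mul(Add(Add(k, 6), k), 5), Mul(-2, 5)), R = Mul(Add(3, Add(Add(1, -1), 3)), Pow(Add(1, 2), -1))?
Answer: 300304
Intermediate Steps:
R = 2 (R = Mul(Add(3, Add(0, 3)), Pow(3, -1)) = Mul(Add(3, 3), Rational(1, 3)) = Mul(6, Rational(1, 3)) = 2)
Function('B')(k) = Add(-300, Mul(-100, k)) (Function('B')(k) = Mul(Mul(Add(Add(6, k), k), 5), -10) = Mul(Mul(Add(6, Mul(2, k)), 5), -10) = Mul(Add(30, Mul(10, k)), -10) = Add(-300, Mul(-100, k)))
Pow(Add(Function('B')(R), -48), 2) = Pow(Add(Add(-300, Mul(-100, 2)), -48), 2) = Pow(Add(Add(-300, -200), -48), 2) = Pow(Add(-500, -48), 2) = Pow(-548, 2) = 300304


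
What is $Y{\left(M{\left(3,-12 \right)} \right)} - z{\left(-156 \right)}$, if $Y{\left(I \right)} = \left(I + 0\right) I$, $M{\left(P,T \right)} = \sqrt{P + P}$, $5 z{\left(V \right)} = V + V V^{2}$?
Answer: $\frac{3796602}{5} \approx 7.5932 \cdot 10^{5}$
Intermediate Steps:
$z{\left(V \right)} = \frac{V}{5} + \frac{V^{3}}{5}$ ($z{\left(V \right)} = \frac{V + V V^{2}}{5} = \frac{V + V^{3}}{5} = \frac{V}{5} + \frac{V^{3}}{5}$)
$M{\left(P,T \right)} = \sqrt{2} \sqrt{P}$ ($M{\left(P,T \right)} = \sqrt{2 P} = \sqrt{2} \sqrt{P}$)
$Y{\left(I \right)} = I^{2}$ ($Y{\left(I \right)} = I I = I^{2}$)
$Y{\left(M{\left(3,-12 \right)} \right)} - z{\left(-156 \right)} = \left(\sqrt{2} \sqrt{3}\right)^{2} - \frac{1}{5} \left(-156\right) \left(1 + \left(-156\right)^{2}\right) = \left(\sqrt{6}\right)^{2} - \frac{1}{5} \left(-156\right) \left(1 + 24336\right) = 6 - \frac{1}{5} \left(-156\right) 24337 = 6 - - \frac{3796572}{5} = 6 + \frac{3796572}{5} = \frac{3796602}{5}$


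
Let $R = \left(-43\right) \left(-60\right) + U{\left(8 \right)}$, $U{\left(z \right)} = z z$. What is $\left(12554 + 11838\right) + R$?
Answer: $27036$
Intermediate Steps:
$U{\left(z \right)} = z^{2}$
$R = 2644$ ($R = \left(-43\right) \left(-60\right) + 8^{2} = 2580 + 64 = 2644$)
$\left(12554 + 11838\right) + R = \left(12554 + 11838\right) + 2644 = 24392 + 2644 = 27036$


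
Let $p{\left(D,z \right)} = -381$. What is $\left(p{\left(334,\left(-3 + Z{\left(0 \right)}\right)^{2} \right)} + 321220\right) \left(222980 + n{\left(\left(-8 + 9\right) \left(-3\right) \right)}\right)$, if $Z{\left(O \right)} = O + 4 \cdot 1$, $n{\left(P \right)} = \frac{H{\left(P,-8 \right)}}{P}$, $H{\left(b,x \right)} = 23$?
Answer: $\frac{214614661363}{3} \approx 7.1538 \cdot 10^{10}$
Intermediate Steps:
$n{\left(P \right)} = \frac{23}{P}$
$Z{\left(O \right)} = 4 + O$ ($Z{\left(O \right)} = O + 4 = 4 + O$)
$\left(p{\left(334,\left(-3 + Z{\left(0 \right)}\right)^{2} \right)} + 321220\right) \left(222980 + n{\left(\left(-8 + 9\right) \left(-3\right) \right)}\right) = \left(-381 + 321220\right) \left(222980 + \frac{23}{\left(-8 + 9\right) \left(-3\right)}\right) = 320839 \left(222980 + \frac{23}{1 \left(-3\right)}\right) = 320839 \left(222980 + \frac{23}{-3}\right) = 320839 \left(222980 + 23 \left(- \frac{1}{3}\right)\right) = 320839 \left(222980 - \frac{23}{3}\right) = 320839 \cdot \frac{668917}{3} = \frac{214614661363}{3}$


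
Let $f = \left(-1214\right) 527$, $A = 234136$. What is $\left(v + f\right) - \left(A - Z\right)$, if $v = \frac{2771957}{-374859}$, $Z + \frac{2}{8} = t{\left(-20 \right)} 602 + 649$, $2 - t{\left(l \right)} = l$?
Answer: $- \frac{1289557910843}{1499436} \approx -8.6003 \cdot 10^{5}$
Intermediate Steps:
$t{\left(l \right)} = 2 - l$
$Z = \frac{55571}{4}$ ($Z = - \frac{1}{4} + \left(\left(2 - -20\right) 602 + 649\right) = - \frac{1}{4} + \left(\left(2 + 20\right) 602 + 649\right) = - \frac{1}{4} + \left(22 \cdot 602 + 649\right) = - \frac{1}{4} + \left(13244 + 649\right) = - \frac{1}{4} + 13893 = \frac{55571}{4} \approx 13893.0$)
$f = -639778$
$v = - \frac{2771957}{374859}$ ($v = 2771957 \left(- \frac{1}{374859}\right) = - \frac{2771957}{374859} \approx -7.3947$)
$\left(v + f\right) - \left(A - Z\right) = \left(- \frac{2771957}{374859} - 639778\right) + \left(\frac{55571}{4} - 234136\right) = - \frac{239829313259}{374859} + \left(\frac{55571}{4} - 234136\right) = - \frac{239829313259}{374859} - \frac{880973}{4} = - \frac{1289557910843}{1499436}$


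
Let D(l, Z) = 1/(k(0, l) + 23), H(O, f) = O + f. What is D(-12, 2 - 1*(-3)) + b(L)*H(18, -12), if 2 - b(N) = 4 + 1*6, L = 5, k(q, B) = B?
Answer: -527/11 ≈ -47.909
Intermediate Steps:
b(N) = -8 (b(N) = 2 - (4 + 1*6) = 2 - (4 + 6) = 2 - 1*10 = 2 - 10 = -8)
D(l, Z) = 1/(23 + l) (D(l, Z) = 1/(l + 23) = 1/(23 + l))
D(-12, 2 - 1*(-3)) + b(L)*H(18, -12) = 1/(23 - 12) - 8*(18 - 12) = 1/11 - 8*6 = 1/11 - 48 = -527/11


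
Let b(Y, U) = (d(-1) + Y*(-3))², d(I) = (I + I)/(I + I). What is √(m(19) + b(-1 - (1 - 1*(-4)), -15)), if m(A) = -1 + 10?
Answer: √370 ≈ 19.235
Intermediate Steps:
m(A) = 9
d(I) = 1 (d(I) = (2*I)/((2*I)) = (2*I)*(1/(2*I)) = 1)
b(Y, U) = (1 - 3*Y)² (b(Y, U) = (1 + Y*(-3))² = (1 - 3*Y)²)
√(m(19) + b(-1 - (1 - 1*(-4)), -15)) = √(9 + (-1 + 3*(-1 - (1 - 1*(-4))))²) = √(9 + (-1 + 3*(-1 - (1 + 4)))²) = √(9 + (-1 + 3*(-1 - 1*5))²) = √(9 + (-1 + 3*(-1 - 5))²) = √(9 + (-1 + 3*(-6))²) = √(9 + (-1 - 18)²) = √(9 + (-19)²) = √(9 + 361) = √370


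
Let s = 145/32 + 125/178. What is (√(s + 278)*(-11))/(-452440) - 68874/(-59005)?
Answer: 68874/59005 + 11*√143583522/322137280 ≈ 1.1677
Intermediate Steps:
s = 14905/2848 (s = 145*(1/32) + 125*(1/178) = 145/32 + 125/178 = 14905/2848 ≈ 5.2335)
(√(s + 278)*(-11))/(-452440) - 68874/(-59005) = (√(14905/2848 + 278)*(-11))/(-452440) - 68874/(-59005) = (√(806649/2848)*(-11))*(-1/452440) - 68874*(-1/59005) = ((√143583522/712)*(-11))*(-1/452440) + 68874/59005 = -11*√143583522/712*(-1/452440) + 68874/59005 = 11*√143583522/322137280 + 68874/59005 = 68874/59005 + 11*√143583522/322137280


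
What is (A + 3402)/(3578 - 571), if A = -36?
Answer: 3366/3007 ≈ 1.1194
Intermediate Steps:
(A + 3402)/(3578 - 571) = (-36 + 3402)/(3578 - 571) = 3366/3007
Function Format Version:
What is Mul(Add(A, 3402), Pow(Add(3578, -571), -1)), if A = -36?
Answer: Rational(3366, 3007) ≈ 1.1194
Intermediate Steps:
Mul(Add(A, 3402), Pow(Add(3578, -571), -1)) = Mul(Add(-36, 3402), Pow(Add(3578, -571), -1)) = Mul(3366, Pow(3007, -1)) = Mul(3366, Rational(1, 3007)) = Rational(3366, 3007)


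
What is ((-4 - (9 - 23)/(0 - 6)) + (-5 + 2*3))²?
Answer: 256/9 ≈ 28.444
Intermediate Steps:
((-4 - (9 - 23)/(0 - 6)) + (-5 + 2*3))² = ((-4 - (-14)/(-6)) + (-5 + 6))² = ((-4 - (-14)*(-1)/6) + 1)² = ((-4 - 1*7/3) + 1)² = ((-4 - 7/3) + 1)² = (-19/3 + 1)² = (-16/3)² = 256/9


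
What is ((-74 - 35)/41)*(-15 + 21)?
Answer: -654/41 ≈ -15.951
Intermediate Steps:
((-74 - 35)/41)*(-15 + 21) = -109*1/41*6 = -109/41*6 = -654/41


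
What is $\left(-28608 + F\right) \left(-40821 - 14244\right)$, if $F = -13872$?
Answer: $2339161200$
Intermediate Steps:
$\left(-28608 + F\right) \left(-40821 - 14244\right) = \left(-28608 - 13872\right) \left(-40821 - 14244\right) = \left(-42480\right) \left(-55065\right) = 2339161200$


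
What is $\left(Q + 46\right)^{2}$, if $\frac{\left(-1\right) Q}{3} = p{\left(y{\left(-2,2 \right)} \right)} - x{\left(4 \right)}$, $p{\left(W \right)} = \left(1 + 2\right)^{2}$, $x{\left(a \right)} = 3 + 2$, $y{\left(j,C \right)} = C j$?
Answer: $1156$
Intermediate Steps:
$x{\left(a \right)} = 5$
$p{\left(W \right)} = 9$ ($p{\left(W \right)} = 3^{2} = 9$)
$Q = -12$ ($Q = - 3 \left(9 - 5\right) = \left(-3\right) 4 = -12$)
$\left(Q + 46\right)^{2} = \left(-12 + 46\right)^{2} = 34^{2} = 1156$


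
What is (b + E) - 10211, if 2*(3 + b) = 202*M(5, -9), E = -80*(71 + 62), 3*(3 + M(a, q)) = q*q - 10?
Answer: -56300/3 ≈ -18767.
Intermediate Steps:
M(a, q) = -19/3 + q²/3 (M(a, q) = -3 + (q*q - 10)/3 = -3 + (q² - 10)/3 = -3 + (-10 + q²)/3 = -3 + (-10/3 + q²/3) = -19/3 + q²/3)
E = -10640 (E = -80*133 = -10640)
b = 6253/3 (b = -3 + (202*(-19/3 + (⅓)*(-9)²))/2 = -3 + (202*(-19/3 + (⅓)*81))/2 = -3 + (202*(-19/3 + 27))/2 = -3 + (202*(62/3))/2 = -3 + (½)*(12524/3) = -3 + 6262/3 = 6253/3 ≈ 2084.3)
(b + E) - 10211 = (6253/3 - 10640) - 10211 = -25667/3 - 10211 = -56300/3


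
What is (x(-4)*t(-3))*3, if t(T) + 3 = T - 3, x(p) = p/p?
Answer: -27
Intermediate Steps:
x(p) = 1
t(T) = -6 + T (t(T) = -3 + (T - 3) = -3 + (-3 + T) = -6 + T)
(x(-4)*t(-3))*3 = (1*(-6 - 3))*3 = (1*(-9))*3 = -9*3 = -27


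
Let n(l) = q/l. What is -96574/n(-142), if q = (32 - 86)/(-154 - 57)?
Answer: 1446775094/27 ≈ 5.3584e+7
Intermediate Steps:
q = 54/211 (q = -54/(-211) = -54*(-1/211) = 54/211 ≈ 0.25592)
n(l) = 54/(211*l)
-96574/n(-142) = -96574/((54/211)/(-142)) = -96574/((54/211)*(-1/142)) = -96574/(-27/14981) = -96574*(-14981/27) = 1446775094/27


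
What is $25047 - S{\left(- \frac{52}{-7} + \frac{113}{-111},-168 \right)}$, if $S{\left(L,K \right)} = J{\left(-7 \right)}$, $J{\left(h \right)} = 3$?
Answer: $25044$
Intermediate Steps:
$S{\left(L,K \right)} = 3$
$25047 - S{\left(- \frac{52}{-7} + \frac{113}{-111},-168 \right)} = 25047 - 3 = 25044$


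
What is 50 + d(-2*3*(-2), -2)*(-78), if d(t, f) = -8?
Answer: 674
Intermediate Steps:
50 + d(-2*3*(-2), -2)*(-78) = 50 - 8*(-78) = 50 + 624 = 674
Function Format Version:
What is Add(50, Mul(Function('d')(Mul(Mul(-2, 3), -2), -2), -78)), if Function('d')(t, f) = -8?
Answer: 674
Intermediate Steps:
Add(50, Mul(Function('d')(Mul(Mul(-2, 3), -2), -2), -78)) = Add(50, Mul(-8, -78)) = Add(50, 624) = 674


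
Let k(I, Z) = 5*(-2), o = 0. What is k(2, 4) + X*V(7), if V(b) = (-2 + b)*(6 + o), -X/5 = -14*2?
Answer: 4190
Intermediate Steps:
X = 140 (X = -(-70)*2 = -5*(-28) = 140)
k(I, Z) = -10
V(b) = -12 + 6*b (V(b) = (-2 + b)*(6 + 0) = (-2 + b)*6 = -12 + 6*b)
k(2, 4) + X*V(7) = -10 + 140*(-12 + 6*7) = -10 + 140*(-12 + 42) = -10 + 140*30 = -10 + 4200 = 4190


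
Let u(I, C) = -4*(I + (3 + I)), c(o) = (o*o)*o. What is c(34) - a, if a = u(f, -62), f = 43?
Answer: 39660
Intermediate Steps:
c(o) = o³ (c(o) = o²*o = o³)
u(I, C) = -12 - 8*I (u(I, C) = -4*(3 + 2*I) = -12 - 8*I)
a = -356 (a = -12 - 8*43 = -12 - 344 = -356)
c(34) - a = 34³ - 1*(-356) = 39304 + 356 = 39660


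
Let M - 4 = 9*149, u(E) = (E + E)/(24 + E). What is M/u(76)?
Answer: 33625/38 ≈ 884.87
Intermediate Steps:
u(E) = 2*E/(24 + E) (u(E) = (2*E)/(24 + E) = 2*E/(24 + E))
M = 1345 (M = 4 + 9*149 = 4 + 1341 = 1345)
M/u(76) = 1345/((2*76/(24 + 76))) = 1345/((2*76/100)) = 1345/((2*76*(1/100))) = 1345/(38/25) = 1345*(25/38) = 33625/38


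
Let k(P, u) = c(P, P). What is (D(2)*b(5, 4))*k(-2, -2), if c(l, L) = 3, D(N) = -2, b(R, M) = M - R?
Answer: 6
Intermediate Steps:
k(P, u) = 3
(D(2)*b(5, 4))*k(-2, -2) = -2*(4 - 1*5)*3 = -2*(4 - 5)*3 = -2*(-1)*3 = 2*3 = 6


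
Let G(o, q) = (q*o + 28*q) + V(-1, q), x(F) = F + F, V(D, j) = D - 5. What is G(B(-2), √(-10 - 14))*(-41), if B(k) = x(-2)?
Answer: 246 - 1968*I*√6 ≈ 246.0 - 4820.6*I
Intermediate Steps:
V(D, j) = -5 + D
x(F) = 2*F
B(k) = -4 (B(k) = 2*(-2) = -4)
G(o, q) = -6 + 28*q + o*q (G(o, q) = (q*o + 28*q) + (-5 - 1) = (o*q + 28*q) - 6 = (28*q + o*q) - 6 = -6 + 28*q + o*q)
G(B(-2), √(-10 - 14))*(-41) = (-6 + 28*√(-10 - 14) - 4*√(-10 - 14))*(-41) = (-6 + 28*√(-24) - 8*I*√6)*(-41) = (-6 + 28*(2*I*√6) - 8*I*√6)*(-41) = (-6 + 56*I*√6 - 8*I*√6)*(-41) = (-6 + 48*I*√6)*(-41) = 246 - 1968*I*√6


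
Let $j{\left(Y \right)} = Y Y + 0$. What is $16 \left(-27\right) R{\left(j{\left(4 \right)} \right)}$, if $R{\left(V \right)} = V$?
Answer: $-6912$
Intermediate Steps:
$j{\left(Y \right)} = Y^{2}$ ($j{\left(Y \right)} = Y^{2} + 0 = Y^{2}$)
$16 \left(-27\right) R{\left(j{\left(4 \right)} \right)} = 16 \left(-27\right) 4^{2} = \left(-432\right) 16 = -6912$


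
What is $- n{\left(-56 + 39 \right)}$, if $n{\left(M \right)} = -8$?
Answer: $8$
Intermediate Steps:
$- n{\left(-56 + 39 \right)} = \left(-1\right) \left(-8\right) = 8$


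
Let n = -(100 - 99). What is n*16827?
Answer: -16827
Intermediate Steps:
n = -1 (n = -1*1 = -1)
n*16827 = -1*16827 = -16827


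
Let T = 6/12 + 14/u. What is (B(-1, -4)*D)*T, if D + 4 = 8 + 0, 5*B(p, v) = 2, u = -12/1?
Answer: -16/15 ≈ -1.0667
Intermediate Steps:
u = -12 (u = -12*1 = -12)
B(p, v) = ⅖ (B(p, v) = (⅕)*2 = ⅖)
D = 4 (D = -4 + (8 + 0) = -4 + 8 = 4)
T = -⅔ (T = 6/12 + 14/(-12) = 6*(1/12) + 14*(-1/12) = ½ - 7/6 = -⅔ ≈ -0.66667)
(B(-1, -4)*D)*T = ((⅖)*4)*(-⅔) = (8/5)*(-⅔) = -16/15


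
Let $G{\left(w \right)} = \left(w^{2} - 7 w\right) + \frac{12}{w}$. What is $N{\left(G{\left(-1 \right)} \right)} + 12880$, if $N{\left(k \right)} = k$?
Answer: $12876$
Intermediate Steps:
$G{\left(w \right)} = w^{2} - 7 w + \frac{12}{w}$
$N{\left(G{\left(-1 \right)} \right)} + 12880 = \frac{12 + \left(-1\right)^{2} \left(-7 - 1\right)}{-1} + 12880 = - (12 + 1 \left(-8\right)) + 12880 = - (12 - 8) + 12880 = \left(-1\right) 4 + 12880 = -4 + 12880 = 12876$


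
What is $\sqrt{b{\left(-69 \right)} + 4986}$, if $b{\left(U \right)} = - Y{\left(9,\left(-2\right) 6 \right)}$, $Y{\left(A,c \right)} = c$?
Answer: $7 \sqrt{102} \approx 70.697$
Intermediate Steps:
$b{\left(U \right)} = 12$ ($b{\left(U \right)} = - \left(-2\right) 6 = \left(-1\right) \left(-12\right) = 12$)
$\sqrt{b{\left(-69 \right)} + 4986} = \sqrt{12 + 4986} = \sqrt{4998} = 7 \sqrt{102}$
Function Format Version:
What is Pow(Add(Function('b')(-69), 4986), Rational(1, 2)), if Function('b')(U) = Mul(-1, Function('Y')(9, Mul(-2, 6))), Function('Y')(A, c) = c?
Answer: Mul(7, Pow(102, Rational(1, 2))) ≈ 70.697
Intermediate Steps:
Function('b')(U) = 12 (Function('b')(U) = Mul(-1, Mul(-2, 6)) = Mul(-1, -12) = 12)
Pow(Add(Function('b')(-69), 4986), Rational(1, 2)) = Pow(Add(12, 4986), Rational(1, 2)) = Pow(4998, Rational(1, 2)) = Mul(7, Pow(102, Rational(1, 2)))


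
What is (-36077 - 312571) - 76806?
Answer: -425454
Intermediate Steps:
(-36077 - 312571) - 76806 = -348648 - 76806 = -425454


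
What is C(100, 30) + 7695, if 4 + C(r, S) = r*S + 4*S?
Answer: 10811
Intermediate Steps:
C(r, S) = -4 + 4*S + S*r (C(r, S) = -4 + (r*S + 4*S) = -4 + (S*r + 4*S) = -4 + (4*S + S*r) = -4 + 4*S + S*r)
C(100, 30) + 7695 = (-4 + 4*30 + 30*100) + 7695 = (-4 + 120 + 3000) + 7695 = 3116 + 7695 = 10811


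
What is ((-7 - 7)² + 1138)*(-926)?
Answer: -1235284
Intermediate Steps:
((-7 - 7)² + 1138)*(-926) = ((-14)² + 1138)*(-926) = (196 + 1138)*(-926) = 1334*(-926) = -1235284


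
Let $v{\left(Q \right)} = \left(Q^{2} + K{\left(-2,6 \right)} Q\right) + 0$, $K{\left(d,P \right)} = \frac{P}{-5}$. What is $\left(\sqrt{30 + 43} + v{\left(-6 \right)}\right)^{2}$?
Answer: $\frac{48481}{25} + \frac{432 \sqrt{73}}{5} \approx 2677.4$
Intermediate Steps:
$K{\left(d,P \right)} = - \frac{P}{5}$ ($K{\left(d,P \right)} = P \left(- \frac{1}{5}\right) = - \frac{P}{5}$)
$v{\left(Q \right)} = Q^{2} - \frac{6 Q}{5}$ ($v{\left(Q \right)} = \left(Q^{2} + \left(- \frac{1}{5}\right) 6 Q\right) + 0 = \left(Q^{2} - \frac{6 Q}{5}\right) + 0 = Q^{2} - \frac{6 Q}{5}$)
$\left(\sqrt{30 + 43} + v{\left(-6 \right)}\right)^{2} = \left(\sqrt{30 + 43} + \frac{1}{5} \left(-6\right) \left(-6 + 5 \left(-6\right)\right)\right)^{2} = \left(\sqrt{73} + \frac{1}{5} \left(-6\right) \left(-6 - 30\right)\right)^{2} = \left(\sqrt{73} + \frac{1}{5} \left(-6\right) \left(-36\right)\right)^{2} = \left(\sqrt{73} + \frac{216}{5}\right)^{2} = \left(\frac{216}{5} + \sqrt{73}\right)^{2}$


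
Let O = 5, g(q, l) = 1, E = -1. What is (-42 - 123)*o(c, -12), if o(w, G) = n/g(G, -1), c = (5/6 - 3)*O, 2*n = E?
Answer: 165/2 ≈ 82.500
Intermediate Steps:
n = -1/2 (n = (1/2)*(-1) = -1/2 ≈ -0.50000)
c = -65/6 (c = (5/6 - 3)*5 = -13/6*5 = -65/6 ≈ -10.833)
o(w, G) = -1/2 (o(w, G) = -1/2/1 = -1/2*1 = -1/2)
(-42 - 123)*o(c, -12) = (-42 - 123)*(-1/2) = -165*(-1/2) = 165/2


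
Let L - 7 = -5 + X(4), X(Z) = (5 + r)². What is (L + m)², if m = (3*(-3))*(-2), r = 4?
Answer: 10201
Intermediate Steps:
X(Z) = 81 (X(Z) = (5 + 4)² = 9² = 81)
m = 18 (m = -9*(-2) = 18)
L = 83 (L = 7 + (-5 + 81) = 7 + 76 = 83)
(L + m)² = (83 + 18)² = 101² = 10201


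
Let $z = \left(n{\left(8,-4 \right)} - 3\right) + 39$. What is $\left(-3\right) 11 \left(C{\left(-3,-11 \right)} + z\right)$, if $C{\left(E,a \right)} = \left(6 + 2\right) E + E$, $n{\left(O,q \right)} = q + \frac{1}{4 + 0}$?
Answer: $- \frac{693}{4} \approx -173.25$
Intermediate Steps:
$n{\left(O,q \right)} = \frac{1}{4} + q$ ($n{\left(O,q \right)} = q + \frac{1}{4} = \frac{1}{4} + q$)
$C{\left(E,a \right)} = 9 E$ ($C{\left(E,a \right)} = 8 E + E = 9 E$)
$z = \frac{129}{4}$ ($z = \left(\left(\frac{1}{4} - 4\right) - 3\right) + 39 = \left(- \frac{15}{4} - 3\right) + 39 = - \frac{27}{4} + 39 = \frac{129}{4} \approx 32.25$)
$\left(-3\right) 11 \left(C{\left(-3,-11 \right)} + z\right) = \left(-3\right) 11 \left(9 \left(-3\right) + \frac{129}{4}\right) = - 33 \left(-27 + \frac{129}{4}\right) = \left(-33\right) \frac{21}{4} = - \frac{693}{4}$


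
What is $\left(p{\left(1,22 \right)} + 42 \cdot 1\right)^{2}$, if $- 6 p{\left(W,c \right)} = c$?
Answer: $\frac{13225}{9} \approx 1469.4$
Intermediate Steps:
$p{\left(W,c \right)} = - \frac{c}{6}$
$\left(p{\left(1,22 \right)} + 42 \cdot 1\right)^{2} = \left(\left(- \frac{1}{6}\right) 22 + 42 \cdot 1\right)^{2} = \left(- \frac{11}{3} + 42\right)^{2} = \left(\frac{115}{3}\right)^{2} = \frac{13225}{9}$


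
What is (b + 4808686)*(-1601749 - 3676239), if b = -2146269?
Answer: -14052204976996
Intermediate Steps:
(b + 4808686)*(-1601749 - 3676239) = (-2146269 + 4808686)*(-1601749 - 3676239) = 2662417*(-5277988) = -14052204976996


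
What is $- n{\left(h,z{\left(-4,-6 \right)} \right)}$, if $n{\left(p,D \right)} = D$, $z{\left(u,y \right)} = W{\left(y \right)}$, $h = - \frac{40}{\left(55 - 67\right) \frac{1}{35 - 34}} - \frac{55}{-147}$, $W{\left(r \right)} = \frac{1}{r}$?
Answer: $\frac{1}{6} \approx 0.16667$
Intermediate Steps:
$h = \frac{545}{147}$ ($h = - \frac{40}{\left(-12\right) 1^{-1}} - - \frac{55}{147} = - \frac{40}{\left(-12\right) 1} + \frac{55}{147} = - \frac{40}{-12} + \frac{55}{147} = \left(-40\right) \left(- \frac{1}{12}\right) + \frac{55}{147} = \frac{10}{3} + \frac{55}{147} = \frac{545}{147} \approx 3.7075$)
$z{\left(u,y \right)} = \frac{1}{y}$
$- n{\left(h,z{\left(-4,-6 \right)} \right)} = - \frac{1}{-6} = \left(-1\right) \left(- \frac{1}{6}\right) = \frac{1}{6}$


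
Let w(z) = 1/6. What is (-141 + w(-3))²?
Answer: 714025/36 ≈ 19834.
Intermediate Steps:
w(z) = ⅙
(-141 + w(-3))² = (-141 + ⅙)² = (-845/6)² = 714025/36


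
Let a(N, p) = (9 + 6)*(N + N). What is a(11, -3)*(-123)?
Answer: -40590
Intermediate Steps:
a(N, p) = 30*N (a(N, p) = 15*(2*N) = 30*N)
a(11, -3)*(-123) = (30*11)*(-123) = 330*(-123) = -40590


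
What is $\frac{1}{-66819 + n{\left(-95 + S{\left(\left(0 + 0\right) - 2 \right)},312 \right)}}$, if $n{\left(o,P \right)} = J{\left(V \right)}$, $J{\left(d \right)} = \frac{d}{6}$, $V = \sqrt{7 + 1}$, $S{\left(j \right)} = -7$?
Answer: $- \frac{601371}{40183008847} - \frac{3 \sqrt{2}}{40183008847} \approx -1.4966 \cdot 10^{-5}$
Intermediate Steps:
$V = 2 \sqrt{2}$ ($V = \sqrt{8} = 2 \sqrt{2} \approx 2.8284$)
$J{\left(d \right)} = \frac{d}{6}$ ($J{\left(d \right)} = d \frac{1}{6} = \frac{d}{6}$)
$n{\left(o,P \right)} = \frac{\sqrt{2}}{3}$ ($n{\left(o,P \right)} = \frac{2 \sqrt{2}}{6} = \frac{\sqrt{2}}{3}$)
$\frac{1}{-66819 + n{\left(-95 + S{\left(\left(0 + 0\right) - 2 \right)},312 \right)}} = \frac{1}{-66819 + \frac{\sqrt{2}}{3}}$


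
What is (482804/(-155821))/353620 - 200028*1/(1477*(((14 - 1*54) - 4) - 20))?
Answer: 3264745736173/1542839816560 ≈ 2.1161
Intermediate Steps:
(482804/(-155821))/353620 - 200028*1/(1477*(((14 - 1*54) - 4) - 20)) = (482804*(-1/155821))*(1/353620) - 200028*1/(1477*(((14 - 54) - 4) - 20)) = -482804/155821*1/353620 - 200028*1/(1477*((-40 - 4) - 20)) = -120701/13775355505 - 200028*1/(1477*(-44 - 20)) = -120701/13775355505 - 200028/((-64*1477)) = -120701/13775355505 - 200028/(-94528) = -120701/13775355505 - 200028*(-1/94528) = -120701/13775355505 + 237/112 = 3264745736173/1542839816560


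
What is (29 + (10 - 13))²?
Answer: 676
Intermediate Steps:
(29 + (10 - 13))² = (29 - 3)² = 26² = 676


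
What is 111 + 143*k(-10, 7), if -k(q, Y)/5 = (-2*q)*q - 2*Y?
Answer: 153121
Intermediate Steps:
k(q, Y) = 10*Y + 10*q² (k(q, Y) = -5*((-2*q)*q - 2*Y) = -5*(-2*q² - 2*Y) = -5*(-2*Y - 2*q²) = 10*Y + 10*q²)
111 + 143*k(-10, 7) = 111 + 143*(10*7 + 10*(-10)²) = 111 + 143*(70 + 10*100) = 111 + 143*(70 + 1000) = 111 + 143*1070 = 111 + 153010 = 153121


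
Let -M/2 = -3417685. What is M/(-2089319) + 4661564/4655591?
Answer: -538614458994/237244261769 ≈ -2.2703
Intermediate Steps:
M = 6835370 (M = -2*(-3417685) = 6835370)
M/(-2089319) + 4661564/4655591 = 6835370/(-2089319) + 4661564/4655591 = 6835370*(-1/2089319) + 4661564*(1/4655591) = -6835370/2089319 + 4661564/4655591 = -538614458994/237244261769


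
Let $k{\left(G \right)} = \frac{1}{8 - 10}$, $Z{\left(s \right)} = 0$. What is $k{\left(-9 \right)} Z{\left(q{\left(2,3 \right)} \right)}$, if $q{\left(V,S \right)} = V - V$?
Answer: $0$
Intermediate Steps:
$q{\left(V,S \right)} = 0$
$k{\left(G \right)} = - \frac{1}{2}$ ($k{\left(G \right)} = \frac{1}{-2} = - \frac{1}{2}$)
$k{\left(-9 \right)} Z{\left(q{\left(2,3 \right)} \right)} = \left(- \frac{1}{2}\right) 0 = 0$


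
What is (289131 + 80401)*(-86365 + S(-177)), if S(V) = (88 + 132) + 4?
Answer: -31831856012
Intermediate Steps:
S(V) = 224 (S(V) = 220 + 4 = 224)
(289131 + 80401)*(-86365 + S(-177)) = (289131 + 80401)*(-86365 + 224) = 369532*(-86141) = -31831856012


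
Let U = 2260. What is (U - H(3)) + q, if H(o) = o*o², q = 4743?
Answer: 6976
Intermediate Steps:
H(o) = o³
(U - H(3)) + q = (2260 - 1*3³) + 4743 = (2260 - 1*27) + 4743 = (2260 - 27) + 4743 = 2233 + 4743 = 6976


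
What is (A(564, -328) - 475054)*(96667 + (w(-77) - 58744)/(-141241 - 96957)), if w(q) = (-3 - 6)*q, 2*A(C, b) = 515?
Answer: -21865275351894381/476396 ≈ -4.5897e+10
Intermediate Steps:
A(C, b) = 515/2 (A(C, b) = (½)*515 = 515/2)
w(q) = -9*q
(A(564, -328) - 475054)*(96667 + (w(-77) - 58744)/(-141241 - 96957)) = (515/2 - 475054)*(96667 + (-9*(-77) - 58744)/(-141241 - 96957)) = -949593*(96667 + (693 - 58744)/(-238198))/2 = -949593*(96667 - 58051*(-1/238198))/2 = -949593*(96667 + 58051/238198)/2 = -949593/2*23025944117/238198 = -21865275351894381/476396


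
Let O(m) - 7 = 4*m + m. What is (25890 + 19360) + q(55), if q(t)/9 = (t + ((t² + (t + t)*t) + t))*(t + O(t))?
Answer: 27903355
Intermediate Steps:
O(m) = 7 + 5*m (O(m) = 7 + (4*m + m) = 7 + 5*m)
q(t) = 9*(7 + 6*t)*(2*t + 3*t²) (q(t) = 9*((t + ((t² + (t + t)*t) + t))*(t + (7 + 5*t))) = 9*((t + ((t² + (2*t)*t) + t))*(7 + 6*t)) = 9*((t + ((t² + 2*t²) + t))*(7 + 6*t)) = 9*((t + (3*t² + t))*(7 + 6*t)) = 9*((t + (t + 3*t²))*(7 + 6*t)) = 9*((2*t + 3*t²)*(7 + 6*t)) = 9*((7 + 6*t)*(2*t + 3*t²)) = 9*(7 + 6*t)*(2*t + 3*t²))
(25890 + 19360) + q(55) = (25890 + 19360) + 9*55*(14 + 18*55² + 33*55) = 45250 + 9*55*(14 + 18*3025 + 1815) = 45250 + 9*55*(14 + 54450 + 1815) = 45250 + 9*55*56279 = 45250 + 27858105 = 27903355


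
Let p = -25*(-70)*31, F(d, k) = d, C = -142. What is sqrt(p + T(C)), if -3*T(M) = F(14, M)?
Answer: 4*sqrt(30513)/3 ≈ 232.91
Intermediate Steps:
T(M) = -14/3 (T(M) = -1/3*14 = -14/3)
p = 54250 (p = 1750*31 = 54250)
sqrt(p + T(C)) = sqrt(54250 - 14/3) = sqrt(162736/3) = 4*sqrt(30513)/3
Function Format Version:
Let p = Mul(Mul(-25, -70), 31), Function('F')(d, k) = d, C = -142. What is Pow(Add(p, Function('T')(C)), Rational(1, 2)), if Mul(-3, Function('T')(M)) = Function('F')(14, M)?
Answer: Mul(Rational(4, 3), Pow(30513, Rational(1, 2))) ≈ 232.91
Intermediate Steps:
Function('T')(M) = Rational(-14, 3) (Function('T')(M) = Mul(Rational(-1, 3), 14) = Rational(-14, 3))
p = 54250 (p = Mul(1750, 31) = 54250)
Pow(Add(p, Function('T')(C)), Rational(1, 2)) = Pow(Add(54250, Rational(-14, 3)), Rational(1, 2)) = Pow(Rational(162736, 3), Rational(1, 2)) = Mul(Rational(4, 3), Pow(30513, Rational(1, 2)))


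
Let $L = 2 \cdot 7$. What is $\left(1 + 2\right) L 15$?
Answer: $630$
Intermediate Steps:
$L = 14$
$\left(1 + 2\right) L 15 = \left(1 + 2\right) 14 \cdot 15 = 3 \cdot 14 \cdot 15 = 42 \cdot 15 = 630$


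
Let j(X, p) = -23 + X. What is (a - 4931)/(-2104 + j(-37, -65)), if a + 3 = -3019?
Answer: 7953/2164 ≈ 3.6751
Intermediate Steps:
a = -3022 (a = -3 - 3019 = -3022)
(a - 4931)/(-2104 + j(-37, -65)) = (-3022 - 4931)/(-2104 + (-23 - 37)) = -7953/(-2104 - 60) = -7953/(-2164) = -7953*(-1/2164) = 7953/2164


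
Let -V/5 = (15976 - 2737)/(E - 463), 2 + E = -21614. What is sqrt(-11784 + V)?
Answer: I*sqrt(5743029208539)/22079 ≈ 108.54*I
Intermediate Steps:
E = -21616 (E = -2 - 21614 = -21616)
V = 66195/22079 (V = -5*(15976 - 2737)/(-21616 - 463) = -66195/(-22079) = -66195*(-1)/22079 = -5*(-13239/22079) = 66195/22079 ≈ 2.9981)
sqrt(-11784 + V) = sqrt(-11784 + 66195/22079) = sqrt(-260112741/22079) = I*sqrt(5743029208539)/22079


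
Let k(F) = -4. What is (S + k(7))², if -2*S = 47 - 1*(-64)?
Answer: 14161/4 ≈ 3540.3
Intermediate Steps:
S = -111/2 (S = -(47 - 1*(-64))/2 = -(47 + 64)/2 = -½*111 = -111/2 ≈ -55.500)
(S + k(7))² = (-111/2 - 4)² = (-119/2)² = 14161/4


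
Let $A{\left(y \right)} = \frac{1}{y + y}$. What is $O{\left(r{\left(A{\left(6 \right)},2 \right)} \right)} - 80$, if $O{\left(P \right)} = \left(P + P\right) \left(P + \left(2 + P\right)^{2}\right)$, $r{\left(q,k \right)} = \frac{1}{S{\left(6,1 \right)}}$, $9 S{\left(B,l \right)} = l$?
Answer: $2260$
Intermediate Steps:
$S{\left(B,l \right)} = \frac{l}{9}$
$A{\left(y \right)} = \frac{1}{2 y}$
$r{\left(q,k \right)} = 9$ ($r{\left(q,k \right)} = \frac{1}{\frac{1}{9} \cdot 1} = \frac{1}{\frac{1}{9}} = 9$)
$O{\left(P \right)} = 2 P \left(P + \left(2 + P\right)^{2}\right)$
$O{\left(r{\left(A{\left(6 \right)},2 \right)} \right)} - 80 = 2 \cdot 9 \left(9 + \left(2 + 9\right)^{2}\right) - 80 = 2 \cdot 9 \left(9 + 11^{2}\right) - 80 = 2 \cdot 9 \left(9 + 121\right) - 80 = 2 \cdot 9 \cdot 130 - 80 = 2340 - 80 = 2260$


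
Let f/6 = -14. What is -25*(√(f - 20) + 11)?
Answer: -275 - 50*I*√26 ≈ -275.0 - 254.95*I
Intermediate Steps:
f = -84 (f = 6*(-14) = -84)
-25*(√(f - 20) + 11) = -25*(√(-84 - 20) + 11) = -25*(√(-104) + 11) = -25*(2*I*√26 + 11) = -25*(11 + 2*I*√26) = -275 - 50*I*√26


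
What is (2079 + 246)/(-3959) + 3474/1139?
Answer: 11105391/4509301 ≈ 2.4628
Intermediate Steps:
(2079 + 246)/(-3959) + 3474/1139 = 2325*(-1/3959) + 3474*(1/1139) = -2325/3959 + 3474/1139 = 11105391/4509301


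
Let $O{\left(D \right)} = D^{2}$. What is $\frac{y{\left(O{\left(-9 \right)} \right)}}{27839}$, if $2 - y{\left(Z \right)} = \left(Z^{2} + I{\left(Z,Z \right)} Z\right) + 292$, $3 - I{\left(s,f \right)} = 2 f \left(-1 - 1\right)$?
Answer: $- \frac{33338}{27839} \approx -1.1975$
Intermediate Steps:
$I{\left(s,f \right)} = 3 + 4 f$ ($I{\left(s,f \right)} = 3 - 2 f \left(-1 - 1\right) = 3 - 2 f \left(-2\right) = 3 - - 4 f = 3 + 4 f$)
$y{\left(Z \right)} = -290 - Z^{2} - Z \left(3 + 4 Z\right)$ ($y{\left(Z \right)} = 2 - \left(\left(Z^{2} + \left(3 + 4 Z\right) Z\right) + 292\right) = 2 - \left(\left(Z^{2} + Z \left(3 + 4 Z\right)\right) + 292\right) = 2 - \left(292 + Z^{2} + Z \left(3 + 4 Z\right)\right) = -290 - Z^{2} - Z \left(3 + 4 Z\right)$)
$\frac{y{\left(O{\left(-9 \right)} \right)}}{27839} = \frac{-290 - 5 \left(\left(-9\right)^{2}\right)^{2} - 3 \left(-9\right)^{2}}{27839} = \left(-290 - 5 \cdot 81^{2} - 243\right) \frac{1}{27839} = \left(-290 - 32805 - 243\right) \frac{1}{27839} = \left(-33338\right) \frac{1}{27839} = - \frac{33338}{27839}$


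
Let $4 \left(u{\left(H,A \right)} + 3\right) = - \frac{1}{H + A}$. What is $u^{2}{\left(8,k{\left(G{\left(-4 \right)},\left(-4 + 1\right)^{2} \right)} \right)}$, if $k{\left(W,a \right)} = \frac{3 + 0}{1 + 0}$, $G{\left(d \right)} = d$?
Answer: $\frac{17689}{1936} \approx 9.1369$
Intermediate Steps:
$k{\left(W,a \right)} = 3$ ($k{\left(W,a \right)} = \frac{3}{1} = 3 \cdot 1 = 3$)
$u{\left(H,A \right)} = -3 - \frac{1}{4 \left(A + H\right)}$ ($u{\left(H,A \right)} = -3 + \frac{\left(-1\right) \frac{1}{H + A}}{4} = -3 + \frac{\left(-1\right) \frac{1}{A + H}}{4} = -3 - \frac{1}{4 \left(A + H\right)}$)
$u^{2}{\left(8,k{\left(G{\left(-4 \right)},\left(-4 + 1\right)^{2} \right)} \right)} = \left(\frac{- \frac{1}{4} - 9 - 24}{3 + 8}\right)^{2} = \left(\frac{- \frac{1}{4} - 9 - 24}{11}\right)^{2} = \left(\frac{1}{11} \left(- \frac{133}{4}\right)\right)^{2} = \left(- \frac{133}{44}\right)^{2} = \frac{17689}{1936}$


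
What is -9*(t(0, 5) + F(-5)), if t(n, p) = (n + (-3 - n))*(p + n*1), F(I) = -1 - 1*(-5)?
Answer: 99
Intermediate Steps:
F(I) = 4 (F(I) = -1 + 5 = 4)
t(n, p) = -3*n - 3*p (t(n, p) = -3*(p + n) = -3*(n + p) = -3*n - 3*p)
-9*(t(0, 5) + F(-5)) = -9*((-3*0 - 3*5) + 4) = -9*((0 - 15) + 4) = -9*(-15 + 4) = -9*(-11) = 99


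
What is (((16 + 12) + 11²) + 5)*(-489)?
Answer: -75306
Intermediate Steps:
(((16 + 12) + 11²) + 5)*(-489) = ((28 + 121) + 5)*(-489) = (149 + 5)*(-489) = 154*(-489) = -75306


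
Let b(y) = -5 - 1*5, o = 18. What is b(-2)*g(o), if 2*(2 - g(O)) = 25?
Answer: 105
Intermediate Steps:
b(y) = -10 (b(y) = -5 - 5 = -10)
g(O) = -21/2 (g(O) = 2 - ½*25 = 2 - 25/2 = -21/2)
b(-2)*g(o) = -10*(-21/2) = 105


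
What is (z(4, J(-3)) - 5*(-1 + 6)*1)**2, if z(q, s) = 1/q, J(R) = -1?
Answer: 9801/16 ≈ 612.56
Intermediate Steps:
(z(4, J(-3)) - 5*(-1 + 6)*1)**2 = (1/4 - 5*(-1 + 6)*1)**2 = (1/4 - 5*5*1)**2 = (1/4 - 25*1)**2 = (1/4 - 25)**2 = (-99/4)**2 = 9801/16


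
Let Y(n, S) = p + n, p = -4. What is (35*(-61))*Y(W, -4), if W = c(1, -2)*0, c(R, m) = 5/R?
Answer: 8540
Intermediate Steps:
W = 0 (W = (5/1)*0 = (5*1)*0 = 5*0 = 0)
Y(n, S) = -4 + n
(35*(-61))*Y(W, -4) = (35*(-61))*(-4 + 0) = -2135*(-4) = 8540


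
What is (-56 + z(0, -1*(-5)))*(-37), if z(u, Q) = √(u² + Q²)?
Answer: 1887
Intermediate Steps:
z(u, Q) = √(Q² + u²)
(-56 + z(0, -1*(-5)))*(-37) = (-56 + √((-1*(-5))² + 0²))*(-37) = (-56 + √(5² + 0))*(-37) = (-56 + √(25 + 0))*(-37) = (-56 + √25)*(-37) = (-56 + 5)*(-37) = -51*(-37) = 1887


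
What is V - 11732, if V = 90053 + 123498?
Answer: 201819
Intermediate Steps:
V = 213551
V - 11732 = 213551 - 11732 = 201819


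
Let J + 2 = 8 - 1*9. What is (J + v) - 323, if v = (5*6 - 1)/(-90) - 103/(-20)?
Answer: -57811/180 ≈ -321.17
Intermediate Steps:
J = -3 (J = -2 + (8 - 1*9) = -2 + (8 - 9) = -2 - 1 = -3)
v = 869/180 (v = (30 - 1)*(-1/90) - 103*(-1/20) = 29*(-1/90) + 103/20 = -29/90 + 103/20 = 869/180 ≈ 4.8278)
(J + v) - 323 = (-3 + 869/180) - 323 = 329/180 - 323 = -57811/180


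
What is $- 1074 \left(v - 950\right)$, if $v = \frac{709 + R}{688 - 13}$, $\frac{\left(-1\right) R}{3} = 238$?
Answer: $\frac{45913858}{45} \approx 1.0203 \cdot 10^{6}$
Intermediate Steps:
$R = -714$ ($R = \left(-3\right) 238 = -714$)
$v = - \frac{1}{135}$ ($v = \frac{709 - 714}{688 - 13} = - \frac{5}{675} = \left(-5\right) \frac{1}{675} = - \frac{1}{135} \approx -0.0074074$)
$- 1074 \left(v - 950\right) = - 1074 \left(- \frac{1}{135} - 950\right) = \left(-1074\right) \left(- \frac{128251}{135}\right) = \frac{45913858}{45}$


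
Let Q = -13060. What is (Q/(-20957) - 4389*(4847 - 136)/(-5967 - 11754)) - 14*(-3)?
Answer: 13610558189/11253909 ≈ 1209.4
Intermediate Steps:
(Q/(-20957) - 4389*(4847 - 136)/(-5967 - 11754)) - 14*(-3) = (-13060/(-20957) - 4389*(4847 - 136)/(-5967 - 11754)) - 14*(-3) = (-13060*(-1/20957) - 4389/((-17721/4711))) + 42 = (13060/20957 - 4389/((-17721*1/4711))) + 42 = (13060/20957 - 4389/(-17721/4711)) + 42 = (13060/20957 - 4389*(-4711/17721)) + 42 = (13060/20957 + 626563/537) + 42 = 13137894011/11253909 + 42 = 13610558189/11253909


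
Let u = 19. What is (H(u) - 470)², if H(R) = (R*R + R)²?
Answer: 20715844900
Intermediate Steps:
H(R) = (R + R²)² (H(R) = (R² + R)² = (R + R²)²)
(H(u) - 470)² = (19²*(1 + 19)² - 470)² = (361*20² - 470)² = (361*400 - 470)² = (144400 - 470)² = 143930² = 20715844900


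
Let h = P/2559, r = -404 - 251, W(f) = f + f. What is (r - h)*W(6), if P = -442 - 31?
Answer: -6702688/853 ≈ -7857.8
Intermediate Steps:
W(f) = 2*f
r = -655
P = -473
h = -473/2559 ≈ -0.18484
(r - h)*W(6) = (-655 - 1*(-473/2559))*(2*6) = (-655 + 473/2559)*12 = -1675672/2559*12 = -6702688/853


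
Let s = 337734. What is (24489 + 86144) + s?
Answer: 448367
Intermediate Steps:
(24489 + 86144) + s = (24489 + 86144) + 337734 = 110633 + 337734 = 448367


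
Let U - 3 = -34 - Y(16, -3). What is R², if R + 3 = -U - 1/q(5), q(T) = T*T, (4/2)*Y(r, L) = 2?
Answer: 524176/625 ≈ 838.68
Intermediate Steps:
Y(r, L) = 1 (Y(r, L) = (½)*2 = 1)
q(T) = T²
U = -32 (U = 3 + (-34 - 1*1) = 3 + (-34 - 1) = 3 - 35 = -32)
R = 724/25 (R = -3 + (-1*(-32) - 1/(5²)) = -3 + (32 - 1/25) = -3 + 799/25 = 724/25 ≈ 28.960)
R² = (724/25)² = 524176/625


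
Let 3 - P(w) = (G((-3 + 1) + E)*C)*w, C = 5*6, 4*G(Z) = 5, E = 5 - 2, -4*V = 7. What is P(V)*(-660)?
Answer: -90585/2 ≈ -45293.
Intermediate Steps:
V = -7/4 (V = -¼*7 = -7/4 ≈ -1.7500)
E = 3
G(Z) = 5/4 (G(Z) = (¼)*5 = 5/4)
C = 30
P(w) = 3 - 75*w/2 (P(w) = 3 - (5/4)*30*w = 3 - 75*w/2)
P(V)*(-660) = (3 - 75/2*(-7/4))*(-660) = (3 + 525/8)*(-660) = (549/8)*(-660) = -90585/2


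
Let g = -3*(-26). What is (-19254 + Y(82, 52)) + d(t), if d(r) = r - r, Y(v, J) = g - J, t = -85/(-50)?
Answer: -19228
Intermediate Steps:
g = 78
t = 17/10 (t = -85*(-1/50) = 17/10 ≈ 1.7000)
Y(v, J) = 78 - J
d(r) = 0
(-19254 + Y(82, 52)) + d(t) = (-19254 + (78 - 1*52)) + 0 = (-19254 + (78 - 52)) + 0 = (-19254 + 26) + 0 = -19228 + 0 = -19228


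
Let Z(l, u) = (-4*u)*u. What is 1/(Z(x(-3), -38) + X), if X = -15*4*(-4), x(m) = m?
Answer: -1/5536 ≈ -0.00018064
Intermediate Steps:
Z(l, u) = -4*u**2
X = 240 (X = -60*(-4) = 240)
1/(Z(x(-3), -38) + X) = 1/(-4*(-38)**2 + 240) = 1/(-4*1444 + 240) = 1/(-5776 + 240) = 1/(-5536) = -1/5536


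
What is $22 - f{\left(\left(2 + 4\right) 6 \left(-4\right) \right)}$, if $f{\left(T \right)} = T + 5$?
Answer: $161$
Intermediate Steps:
$f{\left(T \right)} = 5 + T$
$22 - f{\left(\left(2 + 4\right) 6 \left(-4\right) \right)} = 22 - \left(5 + \left(2 + 4\right) 6 \left(-4\right)\right) = 22 - \left(5 + 6 \cdot 6 \left(-4\right)\right) = 22 - \left(5 + 36 \left(-4\right)\right) = 22 - \left(5 - 144\right) = 22 - -139 = 22 + 139 = 161$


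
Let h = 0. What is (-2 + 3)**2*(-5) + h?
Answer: -5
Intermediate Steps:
(-2 + 3)**2*(-5) + h = (-2 + 3)**2*(-5) + 0 = 1**2*(-5) + 0 = 1*(-5) + 0 = -5 + 0 = -5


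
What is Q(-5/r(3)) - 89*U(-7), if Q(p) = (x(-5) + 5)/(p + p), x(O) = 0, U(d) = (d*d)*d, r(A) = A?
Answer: 61051/2 ≈ 30526.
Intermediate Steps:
U(d) = d³ (U(d) = d²*d = d³)
Q(p) = 5/(2*p) (Q(p) = (0 + 5)/(p + p) = 5/((2*p)) = 5*(1/(2*p)) = 5/(2*p))
Q(-5/r(3)) - 89*U(-7) = 5/(2*((-5/3))) - 89*(-7)³ = 5/(2*((-5*⅓))) - 89*(-343) = 5/(2*(-5/3)) + 30527 = (5/2)*(-⅗) + 30527 = -3/2 + 30527 = 61051/2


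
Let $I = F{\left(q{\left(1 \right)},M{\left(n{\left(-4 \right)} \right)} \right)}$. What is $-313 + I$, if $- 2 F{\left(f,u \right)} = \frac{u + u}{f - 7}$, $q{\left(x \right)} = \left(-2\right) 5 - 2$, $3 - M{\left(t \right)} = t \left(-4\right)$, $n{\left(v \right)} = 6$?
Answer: $- \frac{5920}{19} \approx -311.58$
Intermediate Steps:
$M{\left(t \right)} = 3 + 4 t$ ($M{\left(t \right)} = 3 - t \left(-4\right) = 3 - - 4 t = 3 + 4 t$)
$q{\left(x \right)} = -12$ ($q{\left(x \right)} = -10 - 2 = -12$)
$F{\left(f,u \right)} = - \frac{u}{-7 + f}$ ($F{\left(f,u \right)} = - \frac{\left(u + u\right) \frac{1}{f - 7}}{2} = - \frac{2 u \frac{1}{-7 + f}}{2} = - \frac{u}{-7 + f}$)
$I = \frac{27}{19}$ ($I = - \frac{3 + 4 \cdot 6}{-7 - 12} = - \frac{3 + 24}{-19} = \left(-1\right) 27 \left(- \frac{1}{19}\right) = \frac{27}{19} \approx 1.4211$)
$-313 + I = -313 + \frac{27}{19} = - \frac{5920}{19}$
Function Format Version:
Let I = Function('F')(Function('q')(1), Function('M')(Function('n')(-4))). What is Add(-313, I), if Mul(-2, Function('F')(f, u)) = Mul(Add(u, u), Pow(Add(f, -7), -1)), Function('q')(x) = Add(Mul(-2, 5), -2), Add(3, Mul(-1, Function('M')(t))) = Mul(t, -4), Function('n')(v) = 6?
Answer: Rational(-5920, 19) ≈ -311.58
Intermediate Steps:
Function('M')(t) = Add(3, Mul(4, t)) (Function('M')(t) = Add(3, Mul(-1, Mul(t, -4))) = Add(3, Mul(-1, Mul(-4, t))) = Add(3, Mul(4, t)))
Function('q')(x) = -12 (Function('q')(x) = Add(-10, -2) = -12)
Function('F')(f, u) = Mul(-1, u, Pow(Add(-7, f), -1)) (Function('F')(f, u) = Mul(Rational(-1, 2), Mul(Add(u, u), Pow(Add(f, -7), -1))) = Mul(Rational(-1, 2), Mul(Mul(2, u), Pow(Add(-7, f), -1))) = Mul(Rational(-1, 2), Mul(2, u, Pow(Add(-7, f), -1))) = Mul(-1, u, Pow(Add(-7, f), -1)))
I = Rational(27, 19) (I = Mul(-1, Add(3, Mul(4, 6)), Pow(Add(-7, -12), -1)) = Mul(-1, Add(3, 24), Pow(-19, -1)) = Mul(-1, 27, Rational(-1, 19)) = Rational(27, 19) ≈ 1.4211)
Add(-313, I) = Add(-313, Rational(27, 19)) = Rational(-5920, 19)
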